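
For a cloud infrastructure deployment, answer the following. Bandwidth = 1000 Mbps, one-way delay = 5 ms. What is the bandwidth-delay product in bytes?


Given: bandwidth = 1000 Mbps, delay = 5 ms
BDP in bits = 1000 * 10^6 * 5 / 1000
BDP in bits = 5000000
BDP in bytes = 5000000 / 8 = 625000

625000


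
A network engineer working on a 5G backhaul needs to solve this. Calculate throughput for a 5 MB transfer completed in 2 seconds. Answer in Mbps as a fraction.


Given: file = 5 MB, time = 2 s
File in Mb = 5 * 8 = 40 Mb
Throughput = 40 / 2 Mbps
Throughput = 20 Mbps

20


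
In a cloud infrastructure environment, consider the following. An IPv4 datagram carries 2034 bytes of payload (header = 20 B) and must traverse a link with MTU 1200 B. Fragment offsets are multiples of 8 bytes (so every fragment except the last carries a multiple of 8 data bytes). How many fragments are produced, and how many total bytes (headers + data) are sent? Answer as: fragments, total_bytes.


Max data per non-final fragment = floor((MTU - header)/8)*8 = floor((1200 - 20)/8)*8 = floor(1180/8)*8 = 1176 B
Final fragment needs no 8-byte alignment: it can carry up to MTU - header = 1180 B
Non-final fragments needed = ceil((payload - 1180) / 1176) = ceil(854/1176) = ceil(0.7262) = 1
Number of fragments = 1 + 1 = 2
Fragment sizes (data): 1 * 1176 B + 858 B (last, 858 <= 1180 OK)
Total bytes sent = payload + n_frags * header = 2034 + 2*20 = 2034 + 40 = 2074 B

2, 2074


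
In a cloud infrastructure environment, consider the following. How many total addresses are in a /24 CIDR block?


Given: CIDR prefix /24
Host bits = 32 - 24 = 8
Total addresses = 2^8 = 256

256


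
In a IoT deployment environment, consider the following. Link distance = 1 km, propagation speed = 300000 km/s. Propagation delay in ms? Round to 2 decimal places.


Given: distance = 1 km, speed = 300000 km/s
Delay = distance / speed = 1 / 300000 seconds
Delay in ms = 1 * 1000 / 300000
Delay = 0.0033 ms
Rounded to 2 dp = 0.00 ms

0.00


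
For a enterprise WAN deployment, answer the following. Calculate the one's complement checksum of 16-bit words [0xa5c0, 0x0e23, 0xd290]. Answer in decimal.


Given words: [0xa5c0, 0x0e23, 0xd290]
Step 1: Sum all words
Raw sum = 42432 + 3619 + 53904 = 99955
Step 2: Fold carry: (34419 + 1) = 34420
One's complement = ~34420 & 0xFFFF = 31115

31115


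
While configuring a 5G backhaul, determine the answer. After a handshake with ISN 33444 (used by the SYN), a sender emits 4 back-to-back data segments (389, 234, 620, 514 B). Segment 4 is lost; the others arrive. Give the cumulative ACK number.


SYN uses sequence number 33444; first data byte = ISN + 1 = 33445.
Segment 1: SEQ = 33445, len = 389 B, covers [33445, 33833]
Segment 2: SEQ = 33834, len = 234 B, covers [33834, 34067]
Segment 3: SEQ = 34068, len = 620 B, covers [34068, 34687]
Segment 4: SEQ = 34688, len = 514 B, covers [34688, 35201] [LOST]
In-order data received: bytes [33445, 34687] (segments 1..3).
Segment 4 missing -> gap begins at byte 34688.
Cumulative ACK = next expected in-order byte = 33445 + 389 + 234 + 620 = 34688

34688


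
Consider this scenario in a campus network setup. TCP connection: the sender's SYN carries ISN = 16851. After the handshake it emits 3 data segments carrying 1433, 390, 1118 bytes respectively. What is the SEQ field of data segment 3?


The SYN occupies sequence number ISN = 16851, so the first data byte is ISN + 1 = 16852.
SEQ of data segment i = (ISN + 1) + sum of payload sizes of segments 1..i-1.
Segment 1: SEQ = 16852, payload = 1433 bytes
Segment 2: SEQ = 18285, payload = 390 bytes
Segment 3: SEQ = 18675, payload = 1118 bytes
SEQ of segment 3 = 16852 + 1433 + 390 = 18675

18675


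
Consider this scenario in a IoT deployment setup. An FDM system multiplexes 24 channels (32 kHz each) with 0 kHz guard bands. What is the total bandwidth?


Given: 24 channels, 32 kHz each, guard = 0 kHz
Channel bandwidth = 24 * 32 = 768 kHz
Guard bands = 23 gaps * 0 kHz = 0 kHz
Total = 768 + 0 = 768 kHz

768


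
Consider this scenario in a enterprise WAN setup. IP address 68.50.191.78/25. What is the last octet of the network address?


Given: IP = 68.50.191.78, prefix = /25
Subnet mask = 255.255.255.128
Last octet of IP: 78
Last octet of mask: 128
Network last octet = 78 AND 128 = 0

0


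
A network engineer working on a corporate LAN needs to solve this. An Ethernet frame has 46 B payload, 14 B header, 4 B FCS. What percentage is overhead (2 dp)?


Given: payload = 46 B, header = 14 B, trailer = 4 B
Overhead bytes = header + trailer = 14 + 4 = 18
Total frame = payload + overhead = 46 + 18 = 64
Overhead % = 18 / 64 * 100 = 28.1250% -> 28.13% (2 dp)

28.13


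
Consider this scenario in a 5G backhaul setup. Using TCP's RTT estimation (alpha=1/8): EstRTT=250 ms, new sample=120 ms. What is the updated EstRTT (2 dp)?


Given: EstRTT = 250 ms, SampleRTT = 120 ms, alpha = 1/8
New EstRTT = (1 - alpha) * EstRTT + alpha * SampleRTT
(7/8) * 250 = 218.75
(1/8) * 120 = 15
New EstRTT = 218.75 + 15 = 233.75 ms -> 233.75 ms (2 dp)

233.75


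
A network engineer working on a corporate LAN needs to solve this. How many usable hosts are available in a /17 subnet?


Given: subnet mask /17
Host bits = 32 - 17 = 15
Total addresses = 2^15 = 32768
Usable hosts = 32768 - 2 (network + broadcast) = 32766

32766


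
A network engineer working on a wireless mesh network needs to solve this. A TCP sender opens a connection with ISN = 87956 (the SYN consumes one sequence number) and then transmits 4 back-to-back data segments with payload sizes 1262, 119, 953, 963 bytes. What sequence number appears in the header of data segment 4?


The SYN occupies sequence number ISN = 87956, so the first data byte is ISN + 1 = 87957.
SEQ of data segment i = (ISN + 1) + sum of payload sizes of segments 1..i-1.
Segment 1: SEQ = 87957, payload = 1262 bytes
Segment 2: SEQ = 89219, payload = 119 bytes
Segment 3: SEQ = 89338, payload = 953 bytes
Segment 4: SEQ = 90291, payload = 963 bytes
SEQ of segment 4 = 87957 + 1262 + 119 + 953 = 90291

90291


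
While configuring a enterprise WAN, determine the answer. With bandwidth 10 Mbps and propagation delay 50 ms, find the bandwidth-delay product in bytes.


Given: bandwidth = 10 Mbps, delay = 50 ms
BDP in bits = 10 * 10^6 * 50 / 1000
BDP in bits = 500000
BDP in bytes = 500000 / 8 = 62500

62500


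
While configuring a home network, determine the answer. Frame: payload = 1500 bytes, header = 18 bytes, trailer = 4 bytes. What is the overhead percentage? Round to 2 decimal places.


Given: payload = 1500 B, header = 18 B, trailer = 4 B
Overhead bytes = header + trailer = 18 + 4 = 22
Total frame = payload + overhead = 1500 + 22 = 1522
Overhead % = 22 / 1522 * 100 = 1.4455% -> 1.45% (2 dp)

1.45


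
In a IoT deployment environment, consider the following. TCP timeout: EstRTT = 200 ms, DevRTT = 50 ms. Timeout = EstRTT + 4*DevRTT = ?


Given: EstRTT = 200 ms, DevRTT = 50 ms
Timeout = EstRTT + 4 * DevRTT
4 * DevRTT = 4 * 50 = 200
Timeout = 200 + 200 = 400 ms

400


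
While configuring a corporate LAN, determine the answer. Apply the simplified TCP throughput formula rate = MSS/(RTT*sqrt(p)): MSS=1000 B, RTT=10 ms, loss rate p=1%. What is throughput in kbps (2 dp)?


Given: MSS = 1000 bytes, RTT = 10 ms, loss = 1%
RTT in seconds = 10 / 1000 = 0.01
Loss rate = 1% = 0.01
sqrt(loss) = sqrt(0.01) = 0.1
Throughput (bytes/s) = 1000 / (0.01 * 0.1) = 1000000.0000
Throughput (kbps) = 1000000.0000 * 8 / 1000 = 8000.000000 -> 8000.00 kbps (2 dp)

8000.00


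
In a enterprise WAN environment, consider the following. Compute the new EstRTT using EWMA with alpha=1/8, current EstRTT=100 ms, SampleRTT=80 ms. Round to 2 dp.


Given: EstRTT = 100 ms, SampleRTT = 80 ms, alpha = 1/8
New EstRTT = (1 - alpha) * EstRTT + alpha * SampleRTT
(7/8) * 100 = 87.5
(1/8) * 80 = 10
New EstRTT = 87.5 + 10 = 97.5 ms -> 97.50 ms (2 dp)

97.50


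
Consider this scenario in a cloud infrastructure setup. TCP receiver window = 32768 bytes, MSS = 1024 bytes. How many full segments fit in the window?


Given: RWND = 32768 bytes, MSS = 1024 bytes
Full segments = floor(RWND / MSS)
Full segments = floor(32768 / 1024)
Full segments = floor(32.0) = 32

32


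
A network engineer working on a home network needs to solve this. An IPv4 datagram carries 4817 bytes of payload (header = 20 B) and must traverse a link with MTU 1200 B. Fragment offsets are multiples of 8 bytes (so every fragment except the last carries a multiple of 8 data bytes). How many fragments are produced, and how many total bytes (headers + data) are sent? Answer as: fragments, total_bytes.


Max data per non-final fragment = floor((MTU - header)/8)*8 = floor((1200 - 20)/8)*8 = floor(1180/8)*8 = 1176 B
Final fragment needs no 8-byte alignment: it can carry up to MTU - header = 1180 B
Non-final fragments needed = ceil((payload - 1180) / 1176) = ceil(3637/1176) = ceil(3.0927) = 4
Number of fragments = 4 + 1 = 5
Fragment sizes (data): 4 * 1176 B + 113 B (last, 113 <= 1180 OK)
Total bytes sent = payload + n_frags * header = 4817 + 5*20 = 4817 + 100 = 4917 B

5, 4917


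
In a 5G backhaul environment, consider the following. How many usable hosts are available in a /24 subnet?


Given: subnet mask /24
Host bits = 32 - 24 = 8
Total addresses = 2^8 = 256
Usable hosts = 256 - 2 (network + broadcast) = 254

254


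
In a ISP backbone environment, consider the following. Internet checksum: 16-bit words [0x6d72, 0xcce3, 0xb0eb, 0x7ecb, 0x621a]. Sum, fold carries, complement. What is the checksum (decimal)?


Given words: [0x6d72, 0xcce3, 0xb0eb, 0x7ecb, 0x621a]
Step 1: Sum all words
Raw sum = 28018 + 52451 + 45291 + 32459 + 25114 = 183333
Step 2: Fold carry: (52261 + 2) = 52263
One's complement = ~52263 & 0xFFFF = 13272

13272


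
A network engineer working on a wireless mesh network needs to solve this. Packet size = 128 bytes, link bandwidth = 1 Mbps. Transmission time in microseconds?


Given: packet = 128 bytes, bandwidth = 1 Mbps
Packet in bits = 128 * 8 = 1024 bits
Bandwidth = 1 * 10^6 = 1000000 bps
Time = 1024 / 1000000 seconds
Time in us = 1024 * 10^6 / 1000000 = 1024

1024


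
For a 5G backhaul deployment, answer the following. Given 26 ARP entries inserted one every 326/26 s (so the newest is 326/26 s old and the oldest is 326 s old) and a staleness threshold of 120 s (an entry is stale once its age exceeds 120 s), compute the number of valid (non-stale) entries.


Ages are k * 326/26 s for k = 1..26 (spacing = 12.5385 s).
Entry k is valid iff k * 326/26 <= 120 iff k <= 26 * 120 / 326 = 9.5706
n_valid = floor(9.5706) = 9
(n_stale = 26 - 9 = 17)

9


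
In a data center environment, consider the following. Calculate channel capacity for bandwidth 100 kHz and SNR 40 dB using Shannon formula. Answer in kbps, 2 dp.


Given: B = 100 kHz, SNR = 40 dB
SNR linear = 10^(40/10) = 10000
1 + SNR = 10001
log2(10001) = 13.2878566418
C = 100 * 1000 * 13.2878566418 = 1328785.6642 bps
C = 1328.785664 kbps -> 1328.79 kbps (2 dp)

1328.79


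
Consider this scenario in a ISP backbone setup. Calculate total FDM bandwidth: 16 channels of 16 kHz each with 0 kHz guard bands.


Given: 16 channels, 16 kHz each, guard = 0 kHz
Channel bandwidth = 16 * 16 = 256 kHz
Guard bands = 15 gaps * 0 kHz = 0 kHz
Total = 256 + 0 = 256 kHz

256


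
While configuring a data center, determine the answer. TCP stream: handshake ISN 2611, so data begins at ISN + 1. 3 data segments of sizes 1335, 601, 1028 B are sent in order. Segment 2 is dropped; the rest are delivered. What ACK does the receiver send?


SYN uses sequence number 2611; first data byte = ISN + 1 = 2612.
Segment 1: SEQ = 2612, len = 1335 B, covers [2612, 3946]
Segment 2: SEQ = 3947, len = 601 B, covers [3947, 4547] [LOST]
Segment 3: SEQ = 4548, len = 1028 B, covers [4548, 5575]
In-order data received: bytes [2612, 3946] (segments 1..1).
Segment 2 missing -> gap begins at byte 3947; later segments buffered out of order.
Cumulative ACK = next expected in-order byte = 2612 + 1335 = 3947

3947


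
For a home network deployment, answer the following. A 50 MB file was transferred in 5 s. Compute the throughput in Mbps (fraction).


Given: file = 50 MB, time = 5 s
File in Mb = 50 * 8 = 400 Mb
Throughput = 400 / 5 Mbps
Throughput = 80 Mbps

80


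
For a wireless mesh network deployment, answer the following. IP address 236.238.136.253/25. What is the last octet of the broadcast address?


Given: IP = 236.238.136.253, prefix = /25
Host bits = 32 - 25 = 7
Network last octet = 253 AND mask = 128
Host part size = 2^7 - 1 = 127
Broadcast last octet = 128 OR 127 = 255

255


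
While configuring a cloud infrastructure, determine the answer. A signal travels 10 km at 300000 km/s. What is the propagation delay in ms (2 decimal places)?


Given: distance = 10 km, speed = 300000 km/s
Delay = distance / speed = 10 / 300000 seconds
Delay in ms = 10 * 1000 / 300000
Delay = 0.0333 ms
Rounded to 2 dp = 0.03 ms

0.03


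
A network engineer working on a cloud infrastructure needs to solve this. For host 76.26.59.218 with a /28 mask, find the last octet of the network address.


Given: IP = 76.26.59.218, prefix = /28
Subnet mask = 255.255.255.240
Last octet of IP: 218
Last octet of mask: 240
Network last octet = 218 AND 240 = 208

208


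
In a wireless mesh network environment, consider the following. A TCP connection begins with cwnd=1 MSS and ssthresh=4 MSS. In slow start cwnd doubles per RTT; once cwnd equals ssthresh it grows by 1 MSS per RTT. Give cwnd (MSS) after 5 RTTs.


RTT 0: cwnd = 1 MSS (initial)
RTT 1: cwnd = 2 MSS (slow start, doubled)
RTT 2: cwnd = 4 MSS (slow start, doubled)
RTT 3: cwnd = 5 MSS (congestion avoidance, +1)
RTT 4: cwnd = 6 MSS (congestion avoidance, +1)
RTT 5: cwnd = 7 MSS (congestion avoidance, +1)

7


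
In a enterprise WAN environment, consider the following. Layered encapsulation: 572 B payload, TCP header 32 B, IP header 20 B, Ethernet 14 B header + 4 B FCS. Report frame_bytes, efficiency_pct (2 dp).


TCP segment = 572 + 32 = 604 B
IP packet = 604 + 20 = 624 B
Ethernet frame = 624 + 14 + 4 = 642 B
Efficiency = app / frame = 572 / 642 = 0.890966 = 89.0966% -> 89.10% (2 dp)

642, 89.10


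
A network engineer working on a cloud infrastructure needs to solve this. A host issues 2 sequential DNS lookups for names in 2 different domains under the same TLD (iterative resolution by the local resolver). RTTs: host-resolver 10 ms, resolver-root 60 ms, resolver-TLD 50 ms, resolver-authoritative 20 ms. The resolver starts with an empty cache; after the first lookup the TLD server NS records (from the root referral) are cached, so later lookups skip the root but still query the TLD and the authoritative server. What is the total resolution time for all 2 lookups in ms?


Lookup 1 (cold cache): local + root + TLD + auth = 10 + 60 + 50 + 20 = 140 ms
Lookups 2..2 (TLD NS cached -> skip root; new domain -> still ask TLD and auth): local + TLD + auth = 10 + 50 + 20 = 80 ms each
Remaining 1 lookups: 1 * 80 = 80 ms
Total = 140 + 80 = 220 ms

220


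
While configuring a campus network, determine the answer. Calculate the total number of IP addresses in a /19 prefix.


Given: CIDR prefix /19
Host bits = 32 - 19 = 13
Total addresses = 2^13 = 8192

8192


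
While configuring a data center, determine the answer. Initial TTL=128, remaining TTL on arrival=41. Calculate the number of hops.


Given: initial TTL = 128, received TTL = 41
Hops = initial TTL - received TTL
Hops = 128 - 41 = 87

87


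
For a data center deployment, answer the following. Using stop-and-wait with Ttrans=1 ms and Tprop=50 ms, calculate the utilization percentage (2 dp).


Given: Ttrans = 1 ms, Tprop = 50 ms
RTT = 2 * Tprop = 2 * 50 = 100 ms
U = Ttrans / (Ttrans + RTT)
U = 1 / (1 + 100)
U = 1 / 101 = 0.009901
U% = 0.99%

0.99


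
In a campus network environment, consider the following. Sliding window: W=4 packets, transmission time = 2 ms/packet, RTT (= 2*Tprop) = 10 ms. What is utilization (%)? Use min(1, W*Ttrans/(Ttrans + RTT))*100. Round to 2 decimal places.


Given: W = 4, Ttrans = 2 ms, RTT = 10 ms (= 2 * Tprop, Tprop = 5 ms)
Cycle time = Ttrans + RTT = 2 + 10 = 12 ms (first packet sent until its ACK returns)
W * Ttrans = 4 * 2 = 8 ms of sending per cycle
W * Ttrans / (Ttrans + RTT) = 8 / 12 = 0.666667
U = min(1, 0.666667) = 0.666667
U% = 66.67%

66.67


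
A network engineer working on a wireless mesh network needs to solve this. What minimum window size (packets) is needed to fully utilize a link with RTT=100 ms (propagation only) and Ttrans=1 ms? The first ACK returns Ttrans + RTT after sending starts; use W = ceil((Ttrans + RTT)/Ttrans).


Given: Ttrans = 1 ms, RTT = 100 ms (= 2 * Tprop, Tprop = 50 ms)
Time until first ACK returns = Ttrans + RTT = 1 + 100 = 101 ms
Need W * Ttrans >= Ttrans + RTT  ->  W >= (Ttrans + RTT) / Ttrans
(Ttrans + RTT) / Ttrans = 101 / 1 = 101
W_min = ceil(101) = 101

101


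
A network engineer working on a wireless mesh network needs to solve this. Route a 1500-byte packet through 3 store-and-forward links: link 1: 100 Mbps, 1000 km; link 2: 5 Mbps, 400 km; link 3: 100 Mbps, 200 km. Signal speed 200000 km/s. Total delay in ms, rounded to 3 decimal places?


Packet = 1500 bytes = 12000 bits. Store-and-forward: sum (t_trans + t_prop) per link.
Link 1: t_trans = 12000/(100*10^6) s = 0.1200 ms; t_prop = 1000/200000 s = 5.0000 ms; subtotal = 5.1200 ms
Link 2: t_trans = 12000/(5*10^6) s = 2.4000 ms; t_prop = 400/200000 s = 2.0000 ms; subtotal = 4.4000 ms
Link 3: t_trans = 12000/(100*10^6) s = 0.1200 ms; t_prop = 200/200000 s = 1.0000 ms; subtotal = 1.1200 ms
End-to-end = 5.1200 + 4.4000 + 1.1200 = 10.6400 ms -> 10.640 ms (3 dp)

10.640


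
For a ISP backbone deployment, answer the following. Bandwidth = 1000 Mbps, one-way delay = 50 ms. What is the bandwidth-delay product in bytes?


Given: bandwidth = 1000 Mbps, delay = 50 ms
BDP in bits = 1000 * 10^6 * 50 / 1000
BDP in bits = 50000000
BDP in bytes = 50000000 / 8 = 6250000

6250000


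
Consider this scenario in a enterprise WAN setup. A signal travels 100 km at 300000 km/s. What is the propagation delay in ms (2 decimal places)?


Given: distance = 100 km, speed = 300000 km/s
Delay = distance / speed = 100 / 300000 seconds
Delay in ms = 100 * 1000 / 300000
Delay = 0.3333 ms
Rounded to 2 dp = 0.33 ms

0.33


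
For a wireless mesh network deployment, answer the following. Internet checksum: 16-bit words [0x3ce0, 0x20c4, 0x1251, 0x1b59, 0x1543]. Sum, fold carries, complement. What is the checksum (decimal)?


Given words: [0x3ce0, 0x20c4, 0x1251, 0x1b59, 0x1543]
Step 1: Sum all words
Raw sum = 15584 + 8388 + 4689 + 7001 + 5443 = 41105
One's complement = ~41105 & 0xFFFF = 24430

24430


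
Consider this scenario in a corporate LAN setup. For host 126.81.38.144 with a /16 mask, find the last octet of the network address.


Given: IP = 126.81.38.144, prefix = /16
Subnet mask = 255.255.0.0
Last octet of IP: 144
Last octet of mask: 0
Network last octet = 144 AND 0 = 0

0


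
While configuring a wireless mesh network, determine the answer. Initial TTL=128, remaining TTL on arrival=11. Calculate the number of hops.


Given: initial TTL = 128, received TTL = 11
Hops = initial TTL - received TTL
Hops = 128 - 11 = 117

117


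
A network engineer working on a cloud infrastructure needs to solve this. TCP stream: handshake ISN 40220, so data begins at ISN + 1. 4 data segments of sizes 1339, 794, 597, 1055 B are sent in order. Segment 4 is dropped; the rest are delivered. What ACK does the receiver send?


SYN uses sequence number 40220; first data byte = ISN + 1 = 40221.
Segment 1: SEQ = 40221, len = 1339 B, covers [40221, 41559]
Segment 2: SEQ = 41560, len = 794 B, covers [41560, 42353]
Segment 3: SEQ = 42354, len = 597 B, covers [42354, 42950]
Segment 4: SEQ = 42951, len = 1055 B, covers [42951, 44005] [LOST]
In-order data received: bytes [40221, 42950] (segments 1..3).
Segment 4 missing -> gap begins at byte 42951.
Cumulative ACK = next expected in-order byte = 40221 + 1339 + 794 + 597 = 42951

42951


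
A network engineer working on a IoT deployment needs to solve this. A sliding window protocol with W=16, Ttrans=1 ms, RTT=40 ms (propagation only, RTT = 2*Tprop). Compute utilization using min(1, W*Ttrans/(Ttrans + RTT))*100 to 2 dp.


Given: W = 16, Ttrans = 1 ms, RTT = 40 ms (= 2 * Tprop, Tprop = 20 ms)
Cycle time = Ttrans + RTT = 1 + 40 = 41 ms (first packet sent until its ACK returns)
W * Ttrans = 16 * 1 = 16 ms of sending per cycle
W * Ttrans / (Ttrans + RTT) = 16 / 41 = 0.390244
U = min(1, 0.390244) = 0.390244
U% = 39.02%

39.02


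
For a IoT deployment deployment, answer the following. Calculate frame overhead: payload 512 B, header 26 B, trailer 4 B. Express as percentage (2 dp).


Given: payload = 512 B, header = 26 B, trailer = 4 B
Overhead bytes = header + trailer = 26 + 4 = 30
Total frame = payload + overhead = 512 + 30 = 542
Overhead % = 30 / 542 * 100 = 5.5351% -> 5.54% (2 dp)

5.54


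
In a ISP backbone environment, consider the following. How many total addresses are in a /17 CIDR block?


Given: CIDR prefix /17
Host bits = 32 - 17 = 15
Total addresses = 2^15 = 32768

32768


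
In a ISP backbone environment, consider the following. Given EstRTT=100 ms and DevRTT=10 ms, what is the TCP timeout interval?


Given: EstRTT = 100 ms, DevRTT = 10 ms
Timeout = EstRTT + 4 * DevRTT
4 * DevRTT = 4 * 10 = 40
Timeout = 100 + 40 = 140 ms

140


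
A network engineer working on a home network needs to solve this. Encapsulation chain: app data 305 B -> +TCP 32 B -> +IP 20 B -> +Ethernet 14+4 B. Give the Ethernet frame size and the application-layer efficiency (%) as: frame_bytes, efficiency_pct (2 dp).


TCP segment = 305 + 32 = 337 B
IP packet = 337 + 20 = 357 B
Ethernet frame = 357 + 14 + 4 = 375 B
Efficiency = app / frame = 305 / 375 = 0.813333 = 81.3333% -> 81.33% (2 dp)

375, 81.33


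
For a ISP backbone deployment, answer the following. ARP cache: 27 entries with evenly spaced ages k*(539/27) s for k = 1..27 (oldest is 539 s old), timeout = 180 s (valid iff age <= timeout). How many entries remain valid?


Ages are k * 539/27 s for k = 1..27 (spacing = 19.9630 s).
Entry k is valid iff k * 539/27 <= 180 iff k <= 27 * 180 / 539 = 9.0167
n_valid = floor(9.0167) = 9
(n_stale = 27 - 9 = 18)

9


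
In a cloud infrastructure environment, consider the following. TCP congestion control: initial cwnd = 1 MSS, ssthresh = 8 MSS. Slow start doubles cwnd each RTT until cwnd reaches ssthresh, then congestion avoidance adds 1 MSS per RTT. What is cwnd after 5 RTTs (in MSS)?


RTT 0: cwnd = 1 MSS (initial)
RTT 1: cwnd = 2 MSS (slow start, doubled)
RTT 2: cwnd = 4 MSS (slow start, doubled)
RTT 3: cwnd = 8 MSS (slow start, doubled)
RTT 4: cwnd = 9 MSS (congestion avoidance, +1)
RTT 5: cwnd = 10 MSS (congestion avoidance, +1)

10


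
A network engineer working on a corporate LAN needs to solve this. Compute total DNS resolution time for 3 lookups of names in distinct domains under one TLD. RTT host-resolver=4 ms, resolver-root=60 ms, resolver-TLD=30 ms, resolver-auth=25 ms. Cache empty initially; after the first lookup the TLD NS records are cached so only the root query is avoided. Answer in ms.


Lookup 1 (cold cache): local + root + TLD + auth = 4 + 60 + 30 + 25 = 119 ms
Lookups 2..3 (TLD NS cached -> skip root; new domain -> still ask TLD and auth): local + TLD + auth = 4 + 30 + 25 = 59 ms each
Remaining 2 lookups: 2 * 59 = 118 ms
Total = 119 + 118 = 237 ms

237


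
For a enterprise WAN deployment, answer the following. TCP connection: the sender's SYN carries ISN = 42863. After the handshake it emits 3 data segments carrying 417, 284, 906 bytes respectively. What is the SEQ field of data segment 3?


The SYN occupies sequence number ISN = 42863, so the first data byte is ISN + 1 = 42864.
SEQ of data segment i = (ISN + 1) + sum of payload sizes of segments 1..i-1.
Segment 1: SEQ = 42864, payload = 417 bytes
Segment 2: SEQ = 43281, payload = 284 bytes
Segment 3: SEQ = 43565, payload = 906 bytes
SEQ of segment 3 = 42864 + 417 + 284 = 43565

43565


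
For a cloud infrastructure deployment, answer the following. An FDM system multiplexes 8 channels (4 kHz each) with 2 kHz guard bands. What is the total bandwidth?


Given: 8 channels, 4 kHz each, guard = 2 kHz
Channel bandwidth = 8 * 4 = 32 kHz
Guard bands = 7 gaps * 2 kHz = 14 kHz
Total = 32 + 14 = 46 kHz

46


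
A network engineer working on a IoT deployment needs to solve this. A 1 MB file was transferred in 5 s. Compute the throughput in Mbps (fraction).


Given: file = 1 MB, time = 5 s
File in Mb = 1 * 8 = 8 Mb
Throughput = 8 / 5 Mbps
Throughput = 8/5 Mbps

8/5


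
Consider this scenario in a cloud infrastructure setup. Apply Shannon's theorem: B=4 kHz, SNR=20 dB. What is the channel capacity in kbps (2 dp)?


Given: B = 4 kHz, SNR = 20 dB
SNR linear = 10^(20/10) = 100
1 + SNR = 101
log2(101) = 6.6582114828
C = 4 * 1000 * 6.6582114828 = 26632.8459 bps
C = 26.632846 kbps -> 26.63 kbps (2 dp)

26.63


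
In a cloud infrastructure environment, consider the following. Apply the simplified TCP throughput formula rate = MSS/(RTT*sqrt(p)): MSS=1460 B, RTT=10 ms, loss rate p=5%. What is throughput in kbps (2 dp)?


Given: MSS = 1460 bytes, RTT = 10 ms, loss = 5%
RTT in seconds = 10 / 1000 = 0.01
Loss rate = 5% = 0.05
sqrt(loss) = sqrt(0.05) = 0.223606797750
Throughput (bytes/s) = 1460 / (0.01 * 0.223606797750) = 652931.8494
Throughput (kbps) = 652931.8494 * 8 / 1000 = 5223.454795 -> 5223.45 kbps (2 dp)

5223.45


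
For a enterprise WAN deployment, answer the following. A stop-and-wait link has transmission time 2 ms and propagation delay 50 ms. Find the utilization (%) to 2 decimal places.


Given: Ttrans = 2 ms, Tprop = 50 ms
RTT = 2 * Tprop = 2 * 50 = 100 ms
U = Ttrans / (Ttrans + RTT)
U = 2 / (2 + 100)
U = 2 / 102 = 0.019608
U% = 1.96%

1.96


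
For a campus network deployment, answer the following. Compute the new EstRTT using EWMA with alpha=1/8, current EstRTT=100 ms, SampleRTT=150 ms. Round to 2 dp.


Given: EstRTT = 100 ms, SampleRTT = 150 ms, alpha = 1/8
New EstRTT = (1 - alpha) * EstRTT + alpha * SampleRTT
(7/8) * 100 = 87.5
(1/8) * 150 = 18.75
New EstRTT = 87.5 + 18.75 = 106.25 ms -> 106.25 ms (2 dp)

106.25


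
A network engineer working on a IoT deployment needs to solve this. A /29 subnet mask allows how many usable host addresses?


Given: subnet mask /29
Host bits = 32 - 29 = 3
Total addresses = 2^3 = 8
Usable hosts = 8 - 2 (network + broadcast) = 6

6


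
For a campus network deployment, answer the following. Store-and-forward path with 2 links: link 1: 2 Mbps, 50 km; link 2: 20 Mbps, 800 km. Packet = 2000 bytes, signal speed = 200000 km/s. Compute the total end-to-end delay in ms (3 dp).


Packet = 2000 bytes = 16000 bits. Store-and-forward: sum (t_trans + t_prop) per link.
Link 1: t_trans = 16000/(2*10^6) s = 8.0000 ms; t_prop = 50/200000 s = 0.2500 ms; subtotal = 8.2500 ms
Link 2: t_trans = 16000/(20*10^6) s = 0.8000 ms; t_prop = 800/200000 s = 4.0000 ms; subtotal = 4.8000 ms
End-to-end = 8.2500 + 4.8000 = 13.0500 ms -> 13.050 ms (3 dp)

13.050


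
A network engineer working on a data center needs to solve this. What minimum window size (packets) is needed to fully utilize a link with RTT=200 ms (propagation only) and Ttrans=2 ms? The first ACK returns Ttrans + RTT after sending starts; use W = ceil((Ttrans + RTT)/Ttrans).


Given: Ttrans = 2 ms, RTT = 200 ms (= 2 * Tprop, Tprop = 100 ms)
Time until first ACK returns = Ttrans + RTT = 2 + 200 = 202 ms
Need W * Ttrans >= Ttrans + RTT  ->  W >= (Ttrans + RTT) / Ttrans
(Ttrans + RTT) / Ttrans = 202 / 2 = 101
W_min = ceil(101) = 101

101


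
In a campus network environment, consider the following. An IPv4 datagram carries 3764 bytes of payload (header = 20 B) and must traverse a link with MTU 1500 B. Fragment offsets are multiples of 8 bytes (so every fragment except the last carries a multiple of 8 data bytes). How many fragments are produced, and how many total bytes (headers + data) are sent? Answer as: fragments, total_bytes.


Max data per non-final fragment = floor((MTU - header)/8)*8 = floor((1500 - 20)/8)*8 = floor(1480/8)*8 = 1480 B
Final fragment needs no 8-byte alignment: it can carry up to MTU - header = 1480 B
Non-final fragments needed = ceil((payload - 1480) / 1480) = ceil(2284/1480) = ceil(1.5432) = 2
Number of fragments = 2 + 1 = 3
Fragment sizes (data): 2 * 1480 B + 804 B (last, 804 <= 1480 OK)
Total bytes sent = payload + n_frags * header = 3764 + 3*20 = 3764 + 60 = 3824 B

3, 3824


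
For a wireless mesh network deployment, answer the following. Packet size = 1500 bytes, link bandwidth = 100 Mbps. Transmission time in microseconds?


Given: packet = 1500 bytes, bandwidth = 100 Mbps
Packet in bits = 1500 * 8 = 12000 bits
Bandwidth = 100 * 10^6 = 100000000 bps
Time = 12000 / 100000000 seconds
Time in us = 12000 * 10^6 / 100000000 = 120

120


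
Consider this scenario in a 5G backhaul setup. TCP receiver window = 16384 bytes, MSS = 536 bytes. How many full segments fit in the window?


Given: RWND = 16384 bytes, MSS = 536 bytes
Full segments = floor(RWND / MSS)
Full segments = floor(16384 / 536)
Full segments = floor(30.5672) = 30

30


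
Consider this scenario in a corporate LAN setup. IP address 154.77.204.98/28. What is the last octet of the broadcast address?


Given: IP = 154.77.204.98, prefix = /28
Host bits = 32 - 28 = 4
Network last octet = 98 AND mask = 96
Host part size = 2^4 - 1 = 15
Broadcast last octet = 96 OR 15 = 111

111


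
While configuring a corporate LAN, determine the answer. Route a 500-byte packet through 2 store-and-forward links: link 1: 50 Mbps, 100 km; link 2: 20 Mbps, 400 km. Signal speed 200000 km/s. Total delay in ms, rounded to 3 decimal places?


Packet = 500 bytes = 4000 bits. Store-and-forward: sum (t_trans + t_prop) per link.
Link 1: t_trans = 4000/(50*10^6) s = 0.0800 ms; t_prop = 100/200000 s = 0.5000 ms; subtotal = 0.5800 ms
Link 2: t_trans = 4000/(20*10^6) s = 0.2000 ms; t_prop = 400/200000 s = 2.0000 ms; subtotal = 2.2000 ms
End-to-end = 0.5800 + 2.2000 = 2.7800 ms -> 2.780 ms (3 dp)

2.780


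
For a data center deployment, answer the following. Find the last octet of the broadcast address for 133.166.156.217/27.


Given: IP = 133.166.156.217, prefix = /27
Host bits = 32 - 27 = 5
Network last octet = 217 AND mask = 192
Host part size = 2^5 - 1 = 31
Broadcast last octet = 192 OR 31 = 223

223


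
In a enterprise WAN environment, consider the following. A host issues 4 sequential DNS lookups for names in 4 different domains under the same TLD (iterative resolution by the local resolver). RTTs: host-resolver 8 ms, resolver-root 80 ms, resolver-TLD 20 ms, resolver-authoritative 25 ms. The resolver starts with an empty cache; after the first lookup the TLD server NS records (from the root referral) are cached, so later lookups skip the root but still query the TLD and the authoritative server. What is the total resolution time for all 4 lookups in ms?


Lookup 1 (cold cache): local + root + TLD + auth = 8 + 80 + 20 + 25 = 133 ms
Lookups 2..4 (TLD NS cached -> skip root; new domain -> still ask TLD and auth): local + TLD + auth = 8 + 20 + 25 = 53 ms each
Remaining 3 lookups: 3 * 53 = 159 ms
Total = 133 + 159 = 292 ms

292


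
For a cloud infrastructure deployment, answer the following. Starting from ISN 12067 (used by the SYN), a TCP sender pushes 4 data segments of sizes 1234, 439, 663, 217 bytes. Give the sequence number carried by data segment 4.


The SYN occupies sequence number ISN = 12067, so the first data byte is ISN + 1 = 12068.
SEQ of data segment i = (ISN + 1) + sum of payload sizes of segments 1..i-1.
Segment 1: SEQ = 12068, payload = 1234 bytes
Segment 2: SEQ = 13302, payload = 439 bytes
Segment 3: SEQ = 13741, payload = 663 bytes
Segment 4: SEQ = 14404, payload = 217 bytes
SEQ of segment 4 = 12068 + 1234 + 439 + 663 = 14404

14404


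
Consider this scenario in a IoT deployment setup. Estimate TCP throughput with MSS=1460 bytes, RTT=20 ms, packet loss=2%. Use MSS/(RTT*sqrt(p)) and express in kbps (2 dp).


Given: MSS = 1460 bytes, RTT = 20 ms, loss = 2%
RTT in seconds = 20 / 1000 = 0.02
Loss rate = 2% = 0.02
sqrt(loss) = sqrt(0.02) = 0.141421356237
Throughput (bytes/s) = 1460 / (0.02 * 0.141421356237) = 516187.9503
Throughput (kbps) = 516187.9503 * 8 / 1000 = 4129.503602 -> 4129.50 kbps (2 dp)

4129.50


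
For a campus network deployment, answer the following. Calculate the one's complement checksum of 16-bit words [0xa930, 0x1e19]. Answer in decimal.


Given words: [0xa930, 0x1e19]
Step 1: Sum all words
Raw sum = 43312 + 7705 = 51017
One's complement = ~51017 & 0xFFFF = 14518

14518


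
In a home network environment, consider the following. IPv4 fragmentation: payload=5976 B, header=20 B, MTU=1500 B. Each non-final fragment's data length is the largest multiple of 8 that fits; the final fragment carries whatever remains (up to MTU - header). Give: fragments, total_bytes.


Max data per non-final fragment = floor((MTU - header)/8)*8 = floor((1500 - 20)/8)*8 = floor(1480/8)*8 = 1480 B
Final fragment needs no 8-byte alignment: it can carry up to MTU - header = 1480 B
Non-final fragments needed = ceil((payload - 1480) / 1480) = ceil(4496/1480) = ceil(3.0378) = 4
Number of fragments = 4 + 1 = 5
Fragment sizes (data): 4 * 1480 B + 56 B (last, 56 <= 1480 OK)
Total bytes sent = payload + n_frags * header = 5976 + 5*20 = 5976 + 100 = 6076 B

5, 6076


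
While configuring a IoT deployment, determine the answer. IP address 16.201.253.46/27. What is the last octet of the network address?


Given: IP = 16.201.253.46, prefix = /27
Subnet mask = 255.255.255.224
Last octet of IP: 46
Last octet of mask: 224
Network last octet = 46 AND 224 = 32

32


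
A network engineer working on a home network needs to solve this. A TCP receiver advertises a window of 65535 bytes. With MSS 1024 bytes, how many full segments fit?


Given: RWND = 65535 bytes, MSS = 1024 bytes
Full segments = floor(RWND / MSS)
Full segments = floor(65535 / 1024)
Full segments = floor(63.999) = 63

63


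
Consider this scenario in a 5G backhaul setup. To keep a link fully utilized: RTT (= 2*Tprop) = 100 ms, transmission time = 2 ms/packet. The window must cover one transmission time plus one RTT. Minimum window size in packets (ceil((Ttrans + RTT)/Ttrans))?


Given: Ttrans = 2 ms, RTT = 100 ms (= 2 * Tprop, Tprop = 50 ms)
Time until first ACK returns = Ttrans + RTT = 2 + 100 = 102 ms
Need W * Ttrans >= Ttrans + RTT  ->  W >= (Ttrans + RTT) / Ttrans
(Ttrans + RTT) / Ttrans = 102 / 2 = 51
W_min = ceil(51) = 51

51


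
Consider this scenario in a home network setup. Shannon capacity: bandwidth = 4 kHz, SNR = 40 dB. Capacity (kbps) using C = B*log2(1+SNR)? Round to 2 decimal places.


Given: B = 4 kHz, SNR = 40 dB
SNR linear = 10^(40/10) = 10000
1 + SNR = 10001
log2(10001) = 13.2878566418
C = 4 * 1000 * 13.2878566418 = 53151.4266 bps
C = 53.151427 kbps -> 53.15 kbps (2 dp)

53.15


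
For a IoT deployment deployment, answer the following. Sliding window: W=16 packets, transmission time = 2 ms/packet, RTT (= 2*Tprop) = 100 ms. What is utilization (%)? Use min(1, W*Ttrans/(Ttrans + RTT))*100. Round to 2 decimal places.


Given: W = 16, Ttrans = 2 ms, RTT = 100 ms (= 2 * Tprop, Tprop = 50 ms)
Cycle time = Ttrans + RTT = 2 + 100 = 102 ms (first packet sent until its ACK returns)
W * Ttrans = 16 * 2 = 32 ms of sending per cycle
W * Ttrans / (Ttrans + RTT) = 32 / 102 = 0.313725
U = min(1, 0.313725) = 0.313725
U% = 31.37%

31.37


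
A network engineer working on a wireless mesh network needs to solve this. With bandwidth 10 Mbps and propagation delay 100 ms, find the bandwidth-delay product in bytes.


Given: bandwidth = 10 Mbps, delay = 100 ms
BDP in bits = 10 * 10^6 * 100 / 1000
BDP in bits = 1000000
BDP in bytes = 1000000 / 8 = 125000

125000


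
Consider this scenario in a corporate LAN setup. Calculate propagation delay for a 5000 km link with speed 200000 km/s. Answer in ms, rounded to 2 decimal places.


Given: distance = 5000 km, speed = 200000 km/s
Delay = distance / speed = 5000 / 200000 seconds
Delay in ms = 5000 * 1000 / 200000
Delay = 25.0000 ms
Rounded to 2 dp = 25.00 ms

25.00


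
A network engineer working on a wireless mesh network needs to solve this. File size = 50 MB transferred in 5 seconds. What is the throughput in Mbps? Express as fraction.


Given: file = 50 MB, time = 5 s
File in Mb = 50 * 8 = 400 Mb
Throughput = 400 / 5 Mbps
Throughput = 80 Mbps

80


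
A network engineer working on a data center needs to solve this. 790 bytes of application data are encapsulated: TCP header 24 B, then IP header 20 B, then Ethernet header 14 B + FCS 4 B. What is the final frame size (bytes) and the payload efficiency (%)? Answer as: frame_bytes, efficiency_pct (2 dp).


TCP segment = 790 + 24 = 814 B
IP packet = 814 + 20 = 834 B
Ethernet frame = 834 + 14 + 4 = 852 B
Efficiency = app / frame = 790 / 852 = 0.927230 = 92.7230% -> 92.72% (2 dp)

852, 92.72


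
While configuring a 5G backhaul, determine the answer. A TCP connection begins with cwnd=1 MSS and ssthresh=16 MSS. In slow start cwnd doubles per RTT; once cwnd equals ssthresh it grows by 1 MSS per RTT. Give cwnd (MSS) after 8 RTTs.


RTT 0: cwnd = 1 MSS (initial)
RTT 1: cwnd = 2 MSS (slow start, doubled)
RTT 2: cwnd = 4 MSS (slow start, doubled)
RTT 3: cwnd = 8 MSS (slow start, doubled)
RTT 4: cwnd = 16 MSS (slow start, doubled)
RTT 5: cwnd = 17 MSS (congestion avoidance, +1)
RTT 6: cwnd = 18 MSS (congestion avoidance, +1)
RTT 7: cwnd = 19 MSS (congestion avoidance, +1)
RTT 8: cwnd = 20 MSS (congestion avoidance, +1)

20


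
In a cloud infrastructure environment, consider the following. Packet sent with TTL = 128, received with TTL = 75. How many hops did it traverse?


Given: initial TTL = 128, received TTL = 75
Hops = initial TTL - received TTL
Hops = 128 - 75 = 53

53


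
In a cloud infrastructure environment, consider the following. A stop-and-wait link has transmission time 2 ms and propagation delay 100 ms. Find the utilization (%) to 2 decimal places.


Given: Ttrans = 2 ms, Tprop = 100 ms
RTT = 2 * Tprop = 2 * 100 = 200 ms
U = Ttrans / (Ttrans + RTT)
U = 2 / (2 + 200)
U = 2 / 202 = 0.009901
U% = 0.99%

0.99


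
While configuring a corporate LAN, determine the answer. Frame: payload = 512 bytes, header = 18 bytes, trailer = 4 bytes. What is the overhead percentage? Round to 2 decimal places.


Given: payload = 512 B, header = 18 B, trailer = 4 B
Overhead bytes = header + trailer = 18 + 4 = 22
Total frame = payload + overhead = 512 + 22 = 534
Overhead % = 22 / 534 * 100 = 4.1199% -> 4.12% (2 dp)

4.12


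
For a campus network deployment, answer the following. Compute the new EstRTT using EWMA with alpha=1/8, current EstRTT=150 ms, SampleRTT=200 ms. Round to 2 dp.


Given: EstRTT = 150 ms, SampleRTT = 200 ms, alpha = 1/8
New EstRTT = (1 - alpha) * EstRTT + alpha * SampleRTT
(7/8) * 150 = 131.25
(1/8) * 200 = 25
New EstRTT = 131.25 + 25 = 156.25 ms -> 156.25 ms (2 dp)

156.25


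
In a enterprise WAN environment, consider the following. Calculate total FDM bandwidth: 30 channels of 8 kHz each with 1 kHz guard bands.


Given: 30 channels, 8 kHz each, guard = 1 kHz
Channel bandwidth = 30 * 8 = 240 kHz
Guard bands = 29 gaps * 1 kHz = 29 kHz
Total = 240 + 29 = 269 kHz

269


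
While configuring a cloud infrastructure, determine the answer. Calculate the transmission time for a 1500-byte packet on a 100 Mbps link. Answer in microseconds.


Given: packet = 1500 bytes, bandwidth = 100 Mbps
Packet in bits = 1500 * 8 = 12000 bits
Bandwidth = 100 * 10^6 = 100000000 bps
Time = 12000 / 100000000 seconds
Time in us = 12000 * 10^6 / 100000000 = 120

120


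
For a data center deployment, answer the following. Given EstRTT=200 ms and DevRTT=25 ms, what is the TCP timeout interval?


Given: EstRTT = 200 ms, DevRTT = 25 ms
Timeout = EstRTT + 4 * DevRTT
4 * DevRTT = 4 * 25 = 100
Timeout = 200 + 100 = 300 ms

300
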